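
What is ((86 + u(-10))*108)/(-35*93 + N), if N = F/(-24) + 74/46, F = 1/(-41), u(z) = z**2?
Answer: -454631616/73630729 ≈ -6.1745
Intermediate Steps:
F = -1/41 ≈ -0.024390
N = 36431/22632 (N = -1/41/(-24) + 74/46 = -1/41*(-1/24) + 74*(1/46) = 1/984 + 37/23 = 36431/22632 ≈ 1.6097)
((86 + u(-10))*108)/(-35*93 + N) = ((86 + (-10)**2)*108)/(-35*93 + 36431/22632) = ((86 + 100)*108)/(-3255 + 36431/22632) = (186*108)/(-73630729/22632) = 20088*(-22632/73630729) = -454631616/73630729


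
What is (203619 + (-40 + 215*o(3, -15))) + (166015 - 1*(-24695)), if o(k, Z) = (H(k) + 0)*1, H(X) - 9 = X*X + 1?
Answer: 398374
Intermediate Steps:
H(X) = 10 + X² (H(X) = 9 + (X*X + 1) = 9 + (X² + 1) = 9 + (1 + X²) = 10 + X²)
o(k, Z) = 10 + k² (o(k, Z) = ((10 + k²) + 0)*1 = (10 + k²)*1 = 10 + k²)
(203619 + (-40 + 215*o(3, -15))) + (166015 - 1*(-24695)) = (203619 + (-40 + 215*(10 + 3²))) + (166015 - 1*(-24695)) = (203619 + (-40 + 215*(10 + 9))) + (166015 + 24695) = (203619 + (-40 + 215*19)) + 190710 = (203619 + (-40 + 4085)) + 190710 = (203619 + 4045) + 190710 = 207664 + 190710 = 398374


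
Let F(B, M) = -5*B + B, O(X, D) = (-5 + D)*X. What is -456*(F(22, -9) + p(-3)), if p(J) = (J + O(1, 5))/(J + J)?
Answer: 39900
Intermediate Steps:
O(X, D) = X*(-5 + D)
F(B, M) = -4*B
p(J) = 1/2 (p(J) = (J + 1*(-5 + 5))/(J + J) = (J + 1*0)/((2*J)) = (J + 0)*(1/(2*J)) = J*(1/(2*J)) = 1/2)
-456*(F(22, -9) + p(-3)) = -456*(-4*22 + 1/2) = -456*(-88 + 1/2) = -456*(-175/2) = 39900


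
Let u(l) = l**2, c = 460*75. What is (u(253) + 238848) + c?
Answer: 337357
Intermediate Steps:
c = 34500
(u(253) + 238848) + c = (253**2 + 238848) + 34500 = (64009 + 238848) + 34500 = 302857 + 34500 = 337357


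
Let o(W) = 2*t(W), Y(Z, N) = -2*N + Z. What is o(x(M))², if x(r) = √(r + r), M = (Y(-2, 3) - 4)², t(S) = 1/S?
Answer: 1/72 ≈ 0.013889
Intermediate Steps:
Y(Z, N) = Z - 2*N
M = 144 (M = ((-2 - 2*3) - 4)² = ((-2 - 6) - 4)² = (-8 - 4)² = (-12)² = 144)
x(r) = √2*√r (x(r) = √(2*r) = √2*√r)
o(W) = 2/W
o(x(M))² = (2/((√2*√144)))² = (2/((√2*12)))² = (2/((12*√2)))² = (2*(√2/24))² = (√2/12)² = 1/72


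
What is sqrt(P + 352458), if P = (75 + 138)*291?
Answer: 3*sqrt(46049) ≈ 643.77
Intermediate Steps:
P = 61983 (P = 213*291 = 61983)
sqrt(P + 352458) = sqrt(61983 + 352458) = sqrt(414441) = 3*sqrt(46049)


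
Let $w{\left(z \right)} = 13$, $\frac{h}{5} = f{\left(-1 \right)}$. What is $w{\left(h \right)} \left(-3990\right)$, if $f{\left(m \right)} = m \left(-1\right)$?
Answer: $-51870$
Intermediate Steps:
$f{\left(m \right)} = - m$
$h = 5$ ($h = 5 \left(\left(-1\right) \left(-1\right)\right) = 5 \cdot 1 = 5$)
$w{\left(h \right)} \left(-3990\right) = 13 \left(-3990\right) = -51870$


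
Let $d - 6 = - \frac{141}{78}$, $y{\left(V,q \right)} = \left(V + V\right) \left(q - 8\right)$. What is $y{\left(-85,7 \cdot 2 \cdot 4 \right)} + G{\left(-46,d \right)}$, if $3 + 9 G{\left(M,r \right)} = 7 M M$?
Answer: $- \frac{58631}{9} \approx -6514.6$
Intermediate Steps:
$y{\left(V,q \right)} = 2 V \left(-8 + q\right)$
$d = \frac{109}{26}$ ($d = 6 - \frac{141}{78} = 6 - \frac{47}{26} = \frac{109}{26} \approx 4.1923$)
$G{\left(M,r \right)} = - \frac{1}{3} + \frac{7 M^{2}}{9}$ ($G{\left(M,r \right)} = - \frac{1}{3} + \frac{7 M M}{9} = - \frac{1}{3} + \frac{7 M^{2}}{9}$)
$y{\left(-85,7 \cdot 2 \cdot 4 \right)} + G{\left(-46,d \right)} = 2 \left(-85\right) \left(-8 + 7 \cdot 2 \cdot 4\right) - \left(\frac{1}{3} - \frac{7 \left(-46\right)^{2}}{9}\right) = 2 \left(-85\right) \left(-8 + 14 \cdot 4\right) + \left(- \frac{1}{3} + \frac{7}{9} \cdot 2116\right) = 2 \left(-85\right) \left(-8 + 56\right) + \left(- \frac{1}{3} + \frac{14812}{9}\right) = 2 \left(-85\right) 48 + \frac{14809}{9} = -8160 + \frac{14809}{9} = - \frac{58631}{9}$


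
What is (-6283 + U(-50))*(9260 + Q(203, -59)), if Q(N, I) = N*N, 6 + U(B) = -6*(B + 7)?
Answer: -304378539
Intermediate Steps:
U(B) = -48 - 6*B (U(B) = -6 - 6*(B + 7) = -6 - 6*(7 + B) = -6 + (-42 - 6*B) = -48 - 6*B)
Q(N, I) = N²
(-6283 + U(-50))*(9260 + Q(203, -59)) = (-6283 + (-48 - 6*(-50)))*(9260 + 203²) = (-6283 + (-48 + 300))*(9260 + 41209) = (-6283 + 252)*50469 = -6031*50469 = -304378539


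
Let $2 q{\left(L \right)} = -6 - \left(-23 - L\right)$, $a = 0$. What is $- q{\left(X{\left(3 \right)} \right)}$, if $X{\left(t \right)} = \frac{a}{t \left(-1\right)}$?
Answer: $- \frac{17}{2} \approx -8.5$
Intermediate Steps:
$X{\left(t \right)} = 0$ ($X{\left(t \right)} = \frac{0}{t \left(-1\right)} = \frac{0}{\left(-1\right) t} = 0 \left(- \frac{1}{t}\right) = 0$)
$q{\left(L \right)} = \frac{17}{2} + \frac{L}{2}$ ($q{\left(L \right)} = \frac{-6 - \left(-23 - L\right)}{2} = \frac{-6 + \left(23 + L\right)}{2} = \frac{17 + L}{2} = \frac{17}{2} + \frac{L}{2}$)
$- q{\left(X{\left(3 \right)} \right)} = - (\frac{17}{2} + \frac{1}{2} \cdot 0) = - (\frac{17}{2} + 0) = \left(-1\right) \frac{17}{2} = - \frac{17}{2}$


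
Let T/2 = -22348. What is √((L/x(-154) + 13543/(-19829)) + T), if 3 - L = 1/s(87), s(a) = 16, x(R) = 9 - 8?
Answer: I*√281169597863801/79316 ≈ 211.41*I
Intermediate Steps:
x(R) = 1
T = -44696 (T = 2*(-22348) = -44696)
L = 47/16 (L = 3 - 1/16 = 47/16 ≈ 2.9375)
√((L/x(-154) + 13543/(-19829)) + T) = √(((47/16)/1 + 13543/(-19829)) - 44696) = √(((47/16)*1 + 13543*(-1/19829)) - 44696) = √((47/16 - 13543/19829) - 44696) = √(715275/317264 - 44696) = √(-14179716469/317264) = I*√281169597863801/79316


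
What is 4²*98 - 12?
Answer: 1556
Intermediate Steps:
4²*98 - 12 = 16*98 - 12 = 1568 - 12 = 1556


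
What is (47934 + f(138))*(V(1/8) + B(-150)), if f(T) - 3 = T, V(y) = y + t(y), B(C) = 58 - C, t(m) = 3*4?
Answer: 84660075/8 ≈ 1.0583e+7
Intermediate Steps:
t(m) = 12
V(y) = 12 + y (V(y) = y + 12 = 12 + y)
f(T) = 3 + T
(47934 + f(138))*(V(1/8) + B(-150)) = (47934 + (3 + 138))*((12 + 1/8) + (58 - 1*(-150))) = (47934 + 141)*((12 + 1/8) + (58 + 150)) = 48075*(97/8 + 208) = 48075*(1761/8) = 84660075/8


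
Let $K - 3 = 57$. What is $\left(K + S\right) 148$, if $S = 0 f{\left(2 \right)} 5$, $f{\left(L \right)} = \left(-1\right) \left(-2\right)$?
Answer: $8880$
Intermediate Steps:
$K = 60$ ($K = 3 + 57 = 60$)
$f{\left(L \right)} = 2$
$S = 0$ ($S = 0 \cdot 2 \cdot 5 = 0 \cdot 5 = 0$)
$\left(K + S\right) 148 = \left(60 + 0\right) 148 = 60 \cdot 148 = 8880$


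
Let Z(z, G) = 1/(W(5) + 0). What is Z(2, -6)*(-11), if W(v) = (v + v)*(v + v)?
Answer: -11/100 ≈ -0.11000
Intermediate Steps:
W(v) = 4*v**2 (W(v) = (2*v)*(2*v) = 4*v**2)
Z(z, G) = 1/100 (Z(z, G) = 1/(4*5**2 + 0) = 1/(4*25 + 0) = 1/(100 + 0) = 1/100)
Z(2, -6)*(-11) = (1/100)*(-11) = -11/100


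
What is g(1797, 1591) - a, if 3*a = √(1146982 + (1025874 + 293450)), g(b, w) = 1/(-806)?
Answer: -1/806 - √274034 ≈ -523.48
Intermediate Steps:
g(b, w) = -1/806
a = √274034 (a = √(1146982 + (1025874 + 293450))/3 = √(1146982 + 1319324)/3 = √2466306/3 = (3*√274034)/3 = √274034 ≈ 523.48)
g(1797, 1591) - a = -1/806 - √274034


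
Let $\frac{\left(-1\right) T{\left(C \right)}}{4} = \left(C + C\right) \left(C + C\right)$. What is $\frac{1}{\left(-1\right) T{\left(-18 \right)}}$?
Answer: $\frac{1}{5184} \approx 0.0001929$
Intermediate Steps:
$T{\left(C \right)} = - 16 C^{2}$ ($T{\left(C \right)} = - 4 \left(C + C\right) \left(C + C\right) = - 4 \cdot 2 C 2 C = - 4 \cdot 4 C^{2} = - 16 C^{2}$)
$\frac{1}{\left(-1\right) T{\left(-18 \right)}} = \frac{1}{\left(-1\right) \left(- 16 \left(-18\right)^{2}\right)} = \frac{1}{\left(-1\right) \left(\left(-16\right) 324\right)} = \frac{1}{\left(-1\right) \left(-5184\right)} = \frac{1}{5184}$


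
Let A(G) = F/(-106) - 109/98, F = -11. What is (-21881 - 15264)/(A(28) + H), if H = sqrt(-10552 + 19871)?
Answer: -50528662947/12568857662 - 50104214461*sqrt(9319)/12568857662 ≈ -388.85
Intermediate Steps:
H = sqrt(9319) ≈ 96.535
A(G) = -2619/2597 (A(G) = -11/(-106) - 109/98 = -11*(-1/106) - 109*1/98 = 11/106 - 109/98 = -2619/2597)
(-21881 - 15264)/(A(28) + H) = (-21881 - 15264)/(-2619/2597 + sqrt(9319)) = -37145/(-2619/2597 + sqrt(9319))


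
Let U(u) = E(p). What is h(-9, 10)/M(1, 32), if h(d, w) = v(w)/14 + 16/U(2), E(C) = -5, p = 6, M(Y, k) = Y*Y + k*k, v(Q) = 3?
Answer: -209/71750 ≈ -0.0029129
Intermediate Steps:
M(Y, k) = Y² + k²
U(u) = -5
h(d, w) = -209/70 (h(d, w) = 3/14 + 16/(-5) = 3*(1/14) + 16*(-⅕) = 3/14 - 16/5 = -209/70)
h(-9, 10)/M(1, 32) = -209/(70*(1² + 32²)) = -209/(70*(1 + 1024)) = -209/70/1025 = -209/70*1/1025 = -209/71750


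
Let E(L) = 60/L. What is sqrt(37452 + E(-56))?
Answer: 9*sqrt(90622)/14 ≈ 193.52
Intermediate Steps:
sqrt(37452 + E(-56)) = sqrt(37452 + 60/(-56)) = sqrt(37452 + 60*(-1/56)) = sqrt(37452 - 15/14) = sqrt(524313/14) = 9*sqrt(90622)/14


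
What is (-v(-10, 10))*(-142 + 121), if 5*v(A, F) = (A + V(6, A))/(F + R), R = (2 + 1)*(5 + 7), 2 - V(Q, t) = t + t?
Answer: 126/115 ≈ 1.0957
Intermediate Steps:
V(Q, t) = 2 - 2*t (V(Q, t) = 2 - (t + t) = 2 - 2*t)
R = 36 (R = 3*12 = 36)
v(A, F) = (2 - A)/(5*(36 + F)) (v(A, F) = ((A + (2 - 2*A))/(F + 36))/5 = ((2 - A)/(36 + F))/5 = (2 - A)/(5*(36 + F)))
(-v(-10, 10))*(-142 + 121) = (-(2 - 1*(-10))/(5*(36 + 10)))*(-142 + 121) = -(2 + 10)/(5*46)*(-21) = -12/(5*46)*(-21) = -1*6/115*(-21) = -6/115*(-21) = 126/115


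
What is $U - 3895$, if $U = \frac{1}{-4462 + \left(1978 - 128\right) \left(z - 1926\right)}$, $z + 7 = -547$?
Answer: $- \frac{17887639491}{4592462} \approx -3895.0$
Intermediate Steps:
$z = -554$ ($z = -7 - 547 = -554$)
$U = - \frac{1}{4592462}$ ($U = \frac{1}{-4462 + \left(1978 - 128\right) \left(-554 - 1926\right)} = \frac{1}{-4462 + 1850 \left(-2480\right)} = \frac{1}{-4462 - 4588000} = \frac{1}{-4592462} = - \frac{1}{4592462} \approx -2.1775 \cdot 10^{-7}$)
$U - 3895 = - \frac{1}{4592462} - 3895 = - \frac{17887639491}{4592462}$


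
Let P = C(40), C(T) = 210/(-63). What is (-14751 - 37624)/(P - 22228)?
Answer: 157125/66694 ≈ 2.3559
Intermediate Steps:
C(T) = -10/3 (C(T) = 210*(-1/63) = -10/3)
P = -10/3 ≈ -3.3333
(-14751 - 37624)/(P - 22228) = (-14751 - 37624)/(-10/3 - 22228) = -52375/(-66694/3) = -52375*(-3/66694) = 157125/66694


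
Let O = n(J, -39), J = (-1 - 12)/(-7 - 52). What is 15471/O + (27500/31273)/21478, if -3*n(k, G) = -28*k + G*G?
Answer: -83604908175809/2728706069375 ≈ -30.639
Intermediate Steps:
J = 13/59 (J = -13/(-59) = -13*(-1/59) = 13/59 ≈ 0.22034)
n(k, G) = -G²/3 + 28*k/3 (n(k, G) = -(-28*k + G*G)/3 = -(-28*k + G²)/3 = -(G² - 28*k)/3 = -G²/3 + 28*k/3)
O = -89375/177 (O = -⅓*(-39)² + (28/3)*(13/59) = -⅓*1521 + 364/177 = -507 + 364/177 = -89375/177 ≈ -504.94)
15471/O + (27500/31273)/21478 = 15471/(-89375/177) + (27500/31273)/21478 = 15471*(-177/89375) + (27500*(1/31273))*(1/21478) = -2738367/89375 + (2500/2843)*(1/21478) = -2738367/89375 + 1250/30530977 = -83604908175809/2728706069375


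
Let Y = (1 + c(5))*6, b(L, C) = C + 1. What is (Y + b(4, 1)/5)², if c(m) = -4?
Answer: 7744/25 ≈ 309.76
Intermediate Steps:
b(L, C) = 1 + C
Y = -18 (Y = (1 - 4)*6 = -3*6 = -18)
(Y + b(4, 1)/5)² = (-18 + (1 + 1)/5)² = (-18 + 2*(⅕))² = (-18 + ⅖)² = (-88/5)² = 7744/25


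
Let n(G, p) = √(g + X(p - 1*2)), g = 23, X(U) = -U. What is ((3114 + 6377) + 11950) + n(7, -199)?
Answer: 21441 + 4*√14 ≈ 21456.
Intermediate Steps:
n(G, p) = √(25 - p) (n(G, p) = √(23 - (p - 1*2)) = √(23 - (p - 2)) = √(23 - (-2 + p)) = √(23 + (2 - p)) = √(25 - p))
((3114 + 6377) + 11950) + n(7, -199) = ((3114 + 6377) + 11950) + √(25 - 1*(-199)) = (9491 + 11950) + √(25 + 199) = 21441 + √224 = 21441 + 4*√14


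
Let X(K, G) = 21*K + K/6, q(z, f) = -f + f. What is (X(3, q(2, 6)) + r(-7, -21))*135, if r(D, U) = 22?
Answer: 23085/2 ≈ 11543.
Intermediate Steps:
q(z, f) = 0
X(K, G) = 127*K/6 (X(K, G) = 21*K + K*(1/6) = 21*K + K/6 = 127*K/6)
(X(3, q(2, 6)) + r(-7, -21))*135 = ((127/6)*3 + 22)*135 = (127/2 + 22)*135 = (171/2)*135 = 23085/2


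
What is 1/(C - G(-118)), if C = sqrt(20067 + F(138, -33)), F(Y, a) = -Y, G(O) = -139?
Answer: -139/608 + sqrt(19929)/608 ≈ 0.0035693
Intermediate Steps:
C = sqrt(19929) (C = sqrt(20067 - 1*138) = sqrt(20067 - 138) = sqrt(19929) ≈ 141.17)
1/(C - G(-118)) = 1/(sqrt(19929) - 1*(-139)) = 1/(sqrt(19929) + 139) = 1/(139 + sqrt(19929))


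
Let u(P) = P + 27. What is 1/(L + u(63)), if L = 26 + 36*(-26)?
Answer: -1/820 ≈ -0.0012195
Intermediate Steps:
L = -910 (L = 26 - 936 = -910)
u(P) = 27 + P
1/(L + u(63)) = 1/(-910 + (27 + 63)) = 1/(-910 + 90) = 1/(-820) = -1/820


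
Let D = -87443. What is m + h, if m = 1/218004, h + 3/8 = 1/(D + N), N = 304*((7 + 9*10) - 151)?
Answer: -458959091/1223874456 ≈ -0.37501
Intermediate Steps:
N = -16416 (N = 304*((7 + 90) - 151) = 304*(97 - 151) = 304*(-54) = -16416)
h = -311585/830872 (h = -3/8 + 1/(-87443 - 16416) = -3/8 + 1/(-103859) = -3/8 - 1/103859 = -311585/830872 ≈ -0.37501)
m = 1/218004 ≈ 4.5871e-6
m + h = 1/218004 - 311585/830872 = -458959091/1223874456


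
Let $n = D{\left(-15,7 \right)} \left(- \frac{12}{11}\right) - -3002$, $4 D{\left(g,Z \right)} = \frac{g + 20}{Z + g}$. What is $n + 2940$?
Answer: $\frac{522911}{88} \approx 5942.2$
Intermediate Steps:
$D{\left(g,Z \right)} = \frac{20 + g}{4 \left(Z + g\right)}$ ($D{\left(g,Z \right)} = \frac{\left(g + 20\right) \frac{1}{Z + g}}{4} = \frac{\left(20 + g\right) \frac{1}{Z + g}}{4} = \frac{\frac{1}{Z + g} \left(20 + g\right)}{4} = \frac{20 + g}{4 \left(Z + g\right)}$)
$n = \frac{264191}{88}$ ($n = \frac{5 + \frac{1}{4} \left(-15\right)}{7 - 15} \left(- \frac{12}{11}\right) - -3002 = \frac{5 - \frac{15}{4}}{-8} \left(\left(-12\right) \frac{1}{11}\right) + 3002 = \left(- \frac{1}{8}\right) \frac{5}{4} \left(- \frac{12}{11}\right) + 3002 = \left(- \frac{5}{32}\right) \left(- \frac{12}{11}\right) + 3002 = \frac{15}{88} + 3002 = \frac{264191}{88} \approx 3002.2$)
$n + 2940 = \frac{264191}{88} + 2940 = \frac{522911}{88}$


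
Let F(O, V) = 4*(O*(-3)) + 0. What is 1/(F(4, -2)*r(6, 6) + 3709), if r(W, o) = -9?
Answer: 1/4141 ≈ 0.00024149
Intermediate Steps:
F(O, V) = -12*O (F(O, V) = 4*(-3*O) + 0 = -12*O + 0 = -12*O)
1/(F(4, -2)*r(6, 6) + 3709) = 1/(-12*4*(-9) + 3709) = 1/(-48*(-9) + 3709) = 1/(432 + 3709) = 1/4141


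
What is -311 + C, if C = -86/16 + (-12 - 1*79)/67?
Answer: -170305/536 ≈ -317.73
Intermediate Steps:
C = -3609/536 (C = -86*1/16 + (-12 - 79)*(1/67) = -43/8 - 91*1/67 = -43/8 - 91/67 = -3609/536 ≈ -6.7332)
-311 + C = -311 - 3609/536 = -170305/536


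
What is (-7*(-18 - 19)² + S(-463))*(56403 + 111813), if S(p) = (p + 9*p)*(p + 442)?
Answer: 14743627752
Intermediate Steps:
S(p) = 10*p*(442 + p) (S(p) = (10*p)*(442 + p) = 10*p*(442 + p))
(-7*(-18 - 19)² + S(-463))*(56403 + 111813) = (-7*(-18 - 19)² + 10*(-463)*(442 - 463))*(56403 + 111813) = (-7*(-37)² + 10*(-463)*(-21))*168216 = (-7*1369 + 97230)*168216 = (-9583 + 97230)*168216 = 87647*168216 = 14743627752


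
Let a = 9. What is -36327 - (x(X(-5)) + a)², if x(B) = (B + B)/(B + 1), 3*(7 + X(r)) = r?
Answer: -19284064/529 ≈ -36454.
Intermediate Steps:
X(r) = -7 + r/3
x(B) = 2*B/(1 + B) (x(B) = (2*B)/(1 + B) = 2*B/(1 + B))
-36327 - (x(X(-5)) + a)² = -36327 - (2*(-7 + (⅓)*(-5))/(1 + (-7 + (⅓)*(-5))) + 9)² = -36327 - (2*(-7 - 5/3)/(1 + (-7 - 5/3)) + 9)² = -36327 - (2*(-26/3)/(1 - 26/3) + 9)² = -36327 - (2*(-26/3)/(-23/3) + 9)² = -36327 - (2*(-26/3)*(-3/23) + 9)² = -36327 - (52/23 + 9)² = -36327 - (259/23)² = -36327 - 1*67081/529 = -36327 - 67081/529 = -19284064/529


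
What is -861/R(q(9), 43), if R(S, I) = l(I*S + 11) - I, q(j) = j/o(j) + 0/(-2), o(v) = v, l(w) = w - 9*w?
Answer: 861/475 ≈ 1.8126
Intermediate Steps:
l(w) = -8*w
q(j) = 1 (q(j) = j/j + 0/(-2) = 1 + 0*(-1/2) = 1 + 0 = 1)
R(S, I) = -88 - I - 8*I*S (R(S, I) = -8*(I*S + 11) - I = -8*(11 + I*S) - I = (-88 - 8*I*S) - I = -88 - I - 8*I*S)
-861/R(q(9), 43) = -861/(-88 - 1*43 - 8*43*1) = -861/(-88 - 43 - 344) = -861/(-475) = -861*(-1/475) = 861/475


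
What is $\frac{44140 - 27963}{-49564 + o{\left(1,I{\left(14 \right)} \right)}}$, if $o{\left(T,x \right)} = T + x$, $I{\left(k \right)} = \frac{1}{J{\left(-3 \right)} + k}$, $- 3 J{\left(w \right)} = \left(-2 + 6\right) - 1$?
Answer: $- \frac{210301}{644318} \approx -0.32639$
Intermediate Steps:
$J{\left(w \right)} = -1$ ($J{\left(w \right)} = - \frac{\left(-2 + 6\right) - 1}{3} = - \frac{4 - 1}{3} = \left(- \frac{1}{3}\right) 3 = -1$)
$I{\left(k \right)} = \frac{1}{-1 + k}$
$\frac{44140 - 27963}{-49564 + o{\left(1,I{\left(14 \right)} \right)}} = \frac{44140 - 27963}{-49564 + \left(1 + \frac{1}{-1 + 14}\right)} = \frac{16177}{-49564 + \left(1 + \frac{1}{13}\right)} = \frac{16177}{-49564 + \frac{14}{13}} = \frac{16177}{- \frac{644318}{13}} = 16177 \left(- \frac{13}{644318}\right) = - \frac{210301}{644318}$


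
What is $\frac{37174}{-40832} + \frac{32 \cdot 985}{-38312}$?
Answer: $- \frac{169452183}{97772224} \approx -1.7331$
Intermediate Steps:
$\frac{37174}{-40832} + \frac{32 \cdot 985}{-38312} = 37174 \left(- \frac{1}{40832}\right) + 31520 \left(- \frac{1}{38312}\right) = - \frac{18587}{20416} - \frac{3940}{4789} = - \frac{169452183}{97772224}$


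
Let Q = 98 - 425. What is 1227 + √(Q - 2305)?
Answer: 1227 + 2*I*√658 ≈ 1227.0 + 51.303*I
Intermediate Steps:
Q = -327
1227 + √(Q - 2305) = 1227 + √(-327 - 2305) = 1227 + √(-2632) = 1227 + 2*I*√658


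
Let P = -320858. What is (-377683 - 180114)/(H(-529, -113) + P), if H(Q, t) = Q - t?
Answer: 557797/321274 ≈ 1.7362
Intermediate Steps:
(-377683 - 180114)/(H(-529, -113) + P) = (-377683 - 180114)/((-529 - 1*(-113)) - 320858) = -557797/((-529 + 113) - 320858) = -557797/(-416 - 320858) = -557797/(-321274) = -557797*(-1/321274) = 557797/321274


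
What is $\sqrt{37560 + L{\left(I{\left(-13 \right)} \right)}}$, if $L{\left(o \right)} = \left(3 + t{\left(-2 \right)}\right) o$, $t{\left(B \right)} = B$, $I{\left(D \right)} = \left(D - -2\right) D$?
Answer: $\sqrt{37703} \approx 194.17$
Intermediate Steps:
$I{\left(D \right)} = D \left(2 + D\right)$ ($I{\left(D \right)} = \left(D + 2\right) D = \left(2 + D\right) D = D \left(2 + D\right)$)
$L{\left(o \right)} = o$ ($L{\left(o \right)} = \left(3 - 2\right) o = 1 o = o$)
$\sqrt{37560 + L{\left(I{\left(-13 \right)} \right)}} = \sqrt{37560 - 13 \left(2 - 13\right)} = \sqrt{37560 - -143} = \sqrt{37560 + 143} = \sqrt{37703}$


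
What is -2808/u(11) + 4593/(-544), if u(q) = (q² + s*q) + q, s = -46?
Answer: -5595/5984 ≈ -0.93499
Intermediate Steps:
u(q) = q² - 45*q (u(q) = (q² - 46*q) + q = q² - 45*q)
-2808/u(11) + 4593/(-544) = -2808*1/(11*(-45 + 11)) + 4593/(-544) = -2808/(11*(-34)) + 4593*(-1/544) = -2808/(-374) - 4593/544 = -2808*(-1/374) - 4593/544 = 1404/187 - 4593/544 = -5595/5984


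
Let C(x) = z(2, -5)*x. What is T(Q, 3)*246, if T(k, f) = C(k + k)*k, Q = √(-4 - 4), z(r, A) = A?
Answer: 19680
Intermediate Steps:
C(x) = -5*x
Q = 2*I*√2 (Q = √(-8) = 2*I*√2 ≈ 2.8284*I)
T(k, f) = -10*k² (T(k, f) = (-5*(k + k))*k = (-10*k)*k = -10*k²)
T(Q, 3)*246 = -10*(2*I*√2)²*246 = -10*(-8)*246 = 80*246 = 19680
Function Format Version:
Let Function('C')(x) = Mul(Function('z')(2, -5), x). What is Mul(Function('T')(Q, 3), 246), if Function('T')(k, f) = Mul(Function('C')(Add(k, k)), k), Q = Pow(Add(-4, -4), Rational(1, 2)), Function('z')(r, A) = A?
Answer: 19680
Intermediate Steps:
Function('C')(x) = Mul(-5, x)
Q = Mul(2, I, Pow(2, Rational(1, 2))) (Q = Pow(-8, Rational(1, 2)) = Mul(2, I, Pow(2, Rational(1, 2))) ≈ Mul(2.8284, I))
Function('T')(k, f) = Mul(-10, Pow(k, 2)) (Function('T')(k, f) = Mul(Mul(-5, Add(k, k)), k) = Mul(Mul(-5, Mul(2, k)), k) = Mul(Mul(-10, k), k) = Mul(-10, Pow(k, 2)))
Mul(Function('T')(Q, 3), 246) = Mul(Mul(-10, Pow(Mul(2, I, Pow(2, Rational(1, 2))), 2)), 246) = Mul(Mul(-10, -8), 246) = Mul(80, 246) = 19680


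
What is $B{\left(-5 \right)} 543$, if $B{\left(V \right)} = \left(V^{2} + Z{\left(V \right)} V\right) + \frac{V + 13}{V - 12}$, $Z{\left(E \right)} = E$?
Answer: $\frac{457206}{17} \approx 26894.0$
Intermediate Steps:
$B{\left(V \right)} = 2 V^{2} + \frac{13 + V}{-12 + V}$ ($B{\left(V \right)} = \left(V^{2} + V V\right) + \frac{V + 13}{V - 12} = \left(V^{2} + V^{2}\right) + \frac{13 + V}{-12 + V} = 2 V^{2} + \frac{13 + V}{-12 + V}$)
$B{\left(-5 \right)} 543 = \frac{13 - 5 - 24 \left(-5\right)^{2} + 2 \left(-5\right)^{3}}{-12 - 5} \cdot 543 = \frac{13 - 5 - 600 + 2 \left(-125\right)}{-17} \cdot 543 = - \frac{13 - 5 - 600 - 250}{17} \cdot 543 = \left(- \frac{1}{17}\right) \left(-842\right) 543 = \frac{842}{17} \cdot 543 = \frac{457206}{17}$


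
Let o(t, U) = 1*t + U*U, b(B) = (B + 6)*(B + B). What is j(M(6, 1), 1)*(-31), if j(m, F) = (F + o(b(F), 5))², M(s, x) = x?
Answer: -49600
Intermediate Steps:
b(B) = 2*B*(6 + B) (b(B) = (6 + B)*(2*B) = 2*B*(6 + B))
o(t, U) = t + U²
j(m, F) = (25 + F + 2*F*(6 + F))² (j(m, F) = (F + (2*F*(6 + F) + 5²))² = (F + (2*F*(6 + F) + 25))² = (F + (25 + 2*F*(6 + F)))² = (25 + F + 2*F*(6 + F))²)
j(M(6, 1), 1)*(-31) = (25 + 1 + 2*1*(6 + 1))²*(-31) = (25 + 1 + 2*1*7)²*(-31) = (25 + 1 + 14)²*(-31) = 40²*(-31) = 1600*(-31) = -49600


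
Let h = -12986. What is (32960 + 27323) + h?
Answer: 47297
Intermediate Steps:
(32960 + 27323) + h = (32960 + 27323) - 12986 = 60283 - 12986 = 47297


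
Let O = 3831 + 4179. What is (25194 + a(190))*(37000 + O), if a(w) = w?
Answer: 1142533840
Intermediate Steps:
O = 8010
(25194 + a(190))*(37000 + O) = (25194 + 190)*(37000 + 8010) = 25384*45010 = 1142533840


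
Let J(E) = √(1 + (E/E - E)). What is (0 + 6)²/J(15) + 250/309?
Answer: 250/309 - 36*I*√13/13 ≈ 0.80906 - 9.9846*I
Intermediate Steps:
J(E) = √(2 - E) (J(E) = √(1 + (1 - E)) = √(2 - E))
(0 + 6)²/J(15) + 250/309 = (0 + 6)²/(√(2 - 1*15)) + 250/309 = 6²/(√(2 - 15)) + 250*(1/309) = 36/(√(-13)) + 250/309 = 36/((I*√13)) + 250/309 = 36*(-I*√13/13) + 250/309 = -36*I*√13/13 + 250/309 = 250/309 - 36*I*√13/13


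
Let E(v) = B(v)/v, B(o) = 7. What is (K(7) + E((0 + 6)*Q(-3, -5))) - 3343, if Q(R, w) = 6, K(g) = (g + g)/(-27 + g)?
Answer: -601831/180 ≈ -3343.5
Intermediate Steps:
K(g) = 2*g/(-27 + g) (K(g) = (2*g)/(-27 + g) = 2*g/(-27 + g))
E(v) = 7/v
(K(7) + E((0 + 6)*Q(-3, -5))) - 3343 = (2*7/(-27 + 7) + 7/(((0 + 6)*6))) - 3343 = (2*7/(-20) + 7/((6*6))) - 3343 = (2*7*(-1/20) + 7/36) - 3343 = (-7/10 + 7*(1/36)) - 3343 = (-7/10 + 7/36) - 3343 = -91/180 - 3343 = -601831/180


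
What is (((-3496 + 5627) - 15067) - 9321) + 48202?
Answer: 25945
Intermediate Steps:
(((-3496 + 5627) - 15067) - 9321) + 48202 = ((2131 - 15067) - 9321) + 48202 = (-12936 - 9321) + 48202 = -22257 + 48202 = 25945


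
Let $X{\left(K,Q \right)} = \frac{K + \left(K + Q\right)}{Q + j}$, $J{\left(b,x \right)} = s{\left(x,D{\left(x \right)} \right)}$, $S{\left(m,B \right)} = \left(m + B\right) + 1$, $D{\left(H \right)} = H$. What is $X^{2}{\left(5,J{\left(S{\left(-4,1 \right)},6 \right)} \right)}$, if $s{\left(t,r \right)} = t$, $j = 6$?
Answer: $\frac{16}{9} \approx 1.7778$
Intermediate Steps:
$S{\left(m,B \right)} = 1 + B + m$ ($S{\left(m,B \right)} = \left(B + m\right) + 1 = 1 + B + m$)
$J{\left(b,x \right)} = x$
$X{\left(K,Q \right)} = \frac{Q + 2 K}{6 + Q}$ ($X{\left(K,Q \right)} = \frac{K + \left(K + Q\right)}{Q + 6} = \frac{Q + 2 K}{6 + Q}$)
$X^{2}{\left(5,J{\left(S{\left(-4,1 \right)},6 \right)} \right)} = \left(\frac{6 + 2 \cdot 5}{6 + 6}\right)^{2} = \left(\frac{6 + 10}{12}\right)^{2} = \left(\frac{1}{12} \cdot 16\right)^{2} = \left(\frac{4}{3}\right)^{2} = \frac{16}{9}$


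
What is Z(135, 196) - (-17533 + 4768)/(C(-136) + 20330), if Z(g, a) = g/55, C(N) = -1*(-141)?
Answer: 63012/20471 ≈ 3.0781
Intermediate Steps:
C(N) = 141
Z(g, a) = g/55 (Z(g, a) = g*(1/55) = g/55)
Z(135, 196) - (-17533 + 4768)/(C(-136) + 20330) = (1/55)*135 - (-17533 + 4768)/(141 + 20330) = 27/11 - (-12765)/20471 = 27/11 - 1*(-12765/20471) = 27/11 + 12765/20471 = 63012/20471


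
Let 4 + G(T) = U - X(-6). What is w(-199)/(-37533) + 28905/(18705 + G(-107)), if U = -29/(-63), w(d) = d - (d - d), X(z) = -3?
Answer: 1672747654/1078735953 ≈ 1.5507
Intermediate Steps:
w(d) = d (w(d) = d - 1*0 = d + 0 = d)
U = 29/63 (U = -29*(-1/63) = 29/63 ≈ 0.46032)
G(T) = -34/63 (G(T) = -4 + (29/63 - 1*(-3)) = -4 + (29/63 + 3) = -4 + 218/63 = -34/63)
w(-199)/(-37533) + 28905/(18705 + G(-107)) = -199/(-37533) + 28905/(18705 - 34/63) = -199*(-1/37533) + 28905/(1178381/63) = 199/37533 + 28905*(63/1178381) = 199/37533 + 44415/28741 = 1672747654/1078735953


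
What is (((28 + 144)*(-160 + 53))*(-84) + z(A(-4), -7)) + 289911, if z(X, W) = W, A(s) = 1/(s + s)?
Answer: 1835840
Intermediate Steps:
A(s) = 1/(2*s)
(((28 + 144)*(-160 + 53))*(-84) + z(A(-4), -7)) + 289911 = (((28 + 144)*(-160 + 53))*(-84) - 7) + 289911 = ((172*(-107))*(-84) - 7) + 289911 = (-18404*(-84) - 7) + 289911 = (1545936 - 7) + 289911 = 1545929 + 289911 = 1835840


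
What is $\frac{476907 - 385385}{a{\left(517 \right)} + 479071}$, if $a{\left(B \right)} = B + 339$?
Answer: $\frac{91522}{479927} \approx 0.1907$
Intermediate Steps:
$a{\left(B \right)} = 339 + B$
$\frac{476907 - 385385}{a{\left(517 \right)} + 479071} = \frac{476907 - 385385}{\left(339 + 517\right) + 479071} = \frac{91522}{856 + 479071} = \frac{91522}{479927}$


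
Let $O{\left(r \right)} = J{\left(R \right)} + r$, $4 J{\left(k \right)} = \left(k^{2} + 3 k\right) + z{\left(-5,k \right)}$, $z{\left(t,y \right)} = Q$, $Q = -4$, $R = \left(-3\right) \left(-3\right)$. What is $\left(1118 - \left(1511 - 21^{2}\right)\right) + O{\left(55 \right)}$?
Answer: $129$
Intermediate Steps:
$R = 9$
$z{\left(t,y \right)} = -4$
$J{\left(k \right)} = -1 + \frac{k^{2}}{4} + \frac{3 k}{4}$ ($J{\left(k \right)} = \frac{\left(k^{2} + 3 k\right) - 4}{4} = \frac{-4 + k^{2} + 3 k}{4} = -1 + \frac{k^{2}}{4} + \frac{3 k}{4}$)
$O{\left(r \right)} = 26 + r$ ($O{\left(r \right)} = \left(-1 + \frac{9^{2}}{4} + \frac{3}{4} \cdot 9\right) + r = \left(-1 + \frac{1}{4} \cdot 81 + \frac{27}{4}\right) + r = \left(-1 + \frac{81}{4} + \frac{27}{4}\right) + r = 26 + r$)
$\left(1118 - \left(1511 - 21^{2}\right)\right) + O{\left(55 \right)} = \left(1118 - \left(1511 - 21^{2}\right)\right) + \left(26 + 55\right) = \left(1118 + \left(441 - 1511\right)\right) + 81 = \left(1118 - 1070\right) + 81 = 48 + 81 = 129$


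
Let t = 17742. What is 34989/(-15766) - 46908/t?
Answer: -226721061/46620062 ≈ -4.8632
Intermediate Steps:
34989/(-15766) - 46908/t = 34989/(-15766) - 46908/17742 = 34989*(-1/15766) - 46908*1/17742 = -34989/15766 - 7818/2957 = -226721061/46620062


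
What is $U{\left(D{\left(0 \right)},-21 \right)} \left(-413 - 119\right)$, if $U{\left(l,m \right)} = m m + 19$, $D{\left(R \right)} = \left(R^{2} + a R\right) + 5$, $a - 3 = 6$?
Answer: $-244720$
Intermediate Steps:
$a = 9$ ($a = 3 + 6 = 9$)
$D{\left(R \right)} = 5 + R^{2} + 9 R$ ($D{\left(R \right)} = \left(R^{2} + 9 R\right) + 5 = 5 + R^{2} + 9 R$)
$U{\left(l,m \right)} = 19 + m^{2}$ ($U{\left(l,m \right)} = m^{2} + 19 = 19 + m^{2}$)
$U{\left(D{\left(0 \right)},-21 \right)} \left(-413 - 119\right) = \left(19 + \left(-21\right)^{2}\right) \left(-413 - 119\right) = \left(19 + 441\right) \left(-532\right) = 460 \left(-532\right) = -244720$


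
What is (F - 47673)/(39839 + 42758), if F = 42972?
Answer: -4701/82597 ≈ -0.056915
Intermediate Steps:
(F - 47673)/(39839 + 42758) = (42972 - 47673)/(39839 + 42758) = -4701/82597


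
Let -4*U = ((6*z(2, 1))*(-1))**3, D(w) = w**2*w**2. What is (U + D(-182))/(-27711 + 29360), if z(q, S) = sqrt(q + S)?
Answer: 1097199376/1649 + 162*sqrt(3)/1649 ≈ 6.6537e+5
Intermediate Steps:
z(q, S) = sqrt(S + q)
D(w) = w**4
U = 162*sqrt(3) (U = -(-216*(1 + 2)**(3/2))/4 = -(-648*sqrt(3))/4 = -(-162)*sqrt(3) = 162*sqrt(3) ≈ 280.59)
(U + D(-182))/(-27711 + 29360) = (162*sqrt(3) + (-182)**4)/(-27711 + 29360) = (162*sqrt(3) + 1097199376)/1649 = (1097199376 + 162*sqrt(3))*(1/1649) = 1097199376/1649 + 162*sqrt(3)/1649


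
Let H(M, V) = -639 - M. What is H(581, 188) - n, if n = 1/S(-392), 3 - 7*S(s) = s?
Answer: -481907/395 ≈ -1220.0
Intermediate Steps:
S(s) = 3/7 - s/7
n = 7/395 (n = 1/(3/7 - 1/7*(-392)) = 1/(3/7 + 56) = 1/(395/7) = 7/395 ≈ 0.017722)
H(581, 188) - n = (-639 - 1*581) - 1*7/395 = (-639 - 581) - 7/395 = -1220 - 7/395 = -481907/395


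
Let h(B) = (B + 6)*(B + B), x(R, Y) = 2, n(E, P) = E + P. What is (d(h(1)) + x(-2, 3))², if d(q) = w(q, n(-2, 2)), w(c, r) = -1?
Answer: 1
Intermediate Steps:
h(B) = 2*B*(6 + B) (h(B) = (6 + B)*(2*B) = 2*B*(6 + B))
d(q) = -1
(d(h(1)) + x(-2, 3))² = (-1 + 2)² = 1² = 1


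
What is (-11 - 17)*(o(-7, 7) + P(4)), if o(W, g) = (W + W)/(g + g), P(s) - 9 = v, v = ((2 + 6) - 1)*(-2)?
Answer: 168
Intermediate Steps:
v = -14 (v = (8 - 1)*(-2) = 7*(-2) = -14)
P(s) = -5 (P(s) = 9 - 14 = -5)
o(W, g) = W/g (o(W, g) = (2*W)/((2*g)) = (2*W)*(1/(2*g)) = W/g)
(-11 - 17)*(o(-7, 7) + P(4)) = (-11 - 17)*(-7/7 - 5) = -28*(-7*⅐ - 5) = -28*(-1 - 5) = -28*(-6) = 168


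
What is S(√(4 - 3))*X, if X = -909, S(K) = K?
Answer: -909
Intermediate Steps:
S(√(4 - 3))*X = √(4 - 3)*(-909) = √1*(-909) = 1*(-909) = -909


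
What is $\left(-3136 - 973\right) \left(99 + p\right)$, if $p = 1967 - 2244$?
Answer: $731402$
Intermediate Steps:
$p = -277$ ($p = 1967 - 2244 = -277$)
$\left(-3136 - 973\right) \left(99 + p\right) = \left(-3136 - 973\right) \left(99 - 277\right) = \left(-4109\right) \left(-178\right) = 731402$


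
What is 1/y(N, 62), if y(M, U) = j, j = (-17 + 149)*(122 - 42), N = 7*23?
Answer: 1/10560 ≈ 9.4697e-5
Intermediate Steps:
N = 161
j = 10560 (j = 132*80 = 10560)
y(M, U) = 10560
1/y(N, 62) = 1/10560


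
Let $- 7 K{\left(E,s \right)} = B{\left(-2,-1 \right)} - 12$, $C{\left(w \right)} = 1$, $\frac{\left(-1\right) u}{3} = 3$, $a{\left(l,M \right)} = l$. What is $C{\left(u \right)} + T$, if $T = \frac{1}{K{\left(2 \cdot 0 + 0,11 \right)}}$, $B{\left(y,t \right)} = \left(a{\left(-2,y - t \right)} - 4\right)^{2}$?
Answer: $\frac{17}{24} \approx 0.70833$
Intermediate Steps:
$u = -9$ ($u = \left(-3\right) 3 = -9$)
$B{\left(y,t \right)} = 36$ ($B{\left(y,t \right)} = \left(-2 - 4\right)^{2} = \left(-6\right)^{2} = 36$)
$K{\left(E,s \right)} = - \frac{24}{7}$ ($K{\left(E,s \right)} = - \frac{36 - 12}{7} = \left(- \frac{1}{7}\right) 24 = - \frac{24}{7}$)
$T = - \frac{7}{24}$ ($T = \frac{1}{- \frac{24}{7}} = - \frac{7}{24} \approx -0.29167$)
$C{\left(u \right)} + T = 1 - \frac{7}{24} = \frac{17}{24}$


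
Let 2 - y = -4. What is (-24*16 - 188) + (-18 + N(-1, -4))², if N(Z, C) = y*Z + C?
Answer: 212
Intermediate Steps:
y = 6 (y = 2 - 1*(-4) = 2 + 4 = 6)
N(Z, C) = C + 6*Z (N(Z, C) = 6*Z + C = C + 6*Z)
(-24*16 - 188) + (-18 + N(-1, -4))² = (-24*16 - 188) + (-18 + (-4 + 6*(-1)))² = (-384 - 188) + (-18 + (-4 - 6))² = -572 + (-18 - 10)² = -572 + (-28)² = -572 + 784 = 212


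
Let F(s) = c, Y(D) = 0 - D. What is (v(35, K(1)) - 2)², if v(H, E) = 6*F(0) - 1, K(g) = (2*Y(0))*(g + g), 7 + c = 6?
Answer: 81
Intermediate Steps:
c = -1 (c = -7 + 6 = -1)
Y(D) = -D
F(s) = -1
K(g) = 0 (K(g) = (2*(-1*0))*(g + g) = (2*0)*(2*g) = 0*(2*g) = 0)
v(H, E) = -7 (v(H, E) = 6*(-1) - 1 = -6 - 1 = -7)
(v(35, K(1)) - 2)² = (-7 - 2)² = (-9)² = 81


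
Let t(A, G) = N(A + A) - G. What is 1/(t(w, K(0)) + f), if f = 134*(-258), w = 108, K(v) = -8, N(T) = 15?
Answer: -1/34549 ≈ -2.8944e-5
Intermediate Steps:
t(A, G) = 15 - G
f = -34572
1/(t(w, K(0)) + f) = 1/((15 - 1*(-8)) - 34572) = 1/((15 + 8) - 34572) = 1/(23 - 34572) = 1/(-34549) = -1/34549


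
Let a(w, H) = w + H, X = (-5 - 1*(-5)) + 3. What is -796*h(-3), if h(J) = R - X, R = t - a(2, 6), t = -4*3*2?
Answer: 27860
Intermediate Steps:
X = 3 (X = (-5 + 5) + 3 = 0 + 3 = 3)
t = -24 (t = -12*2 = -24)
a(w, H) = H + w
R = -32 (R = -24 - (6 + 2) = -24 - 1*8 = -24 - 8 = -32)
h(J) = -35 (h(J) = -32 - 1*3 = -32 - 3 = -35)
-796*h(-3) = -796*(-35) = 27860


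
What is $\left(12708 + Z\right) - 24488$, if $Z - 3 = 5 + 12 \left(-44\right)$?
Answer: $-12300$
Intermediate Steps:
$Z = -520$ ($Z = 3 + \left(5 + 12 \left(-44\right)\right) = 3 + \left(5 - 528\right) = 3 - 523 = -520$)
$\left(12708 + Z\right) - 24488 = \left(12708 - 520\right) - 24488 = 12188 - 24488 = -12300$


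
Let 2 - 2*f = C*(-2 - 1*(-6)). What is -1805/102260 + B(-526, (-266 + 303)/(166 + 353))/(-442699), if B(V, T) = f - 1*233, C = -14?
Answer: -155642131/9054079948 ≈ -0.017190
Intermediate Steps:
f = 29 (f = 1 - (-7)*(-2 - 1*(-6)) = 1 - (-7)*(-2 + 6) = 1 - (-7)*4 = 1 - ½*(-56) = 1 + 28 = 29)
B(V, T) = -204 (B(V, T) = 29 - 1*233 = 29 - 233 = -204)
-1805/102260 + B(-526, (-266 + 303)/(166 + 353))/(-442699) = -1805/102260 - 204/(-442699) = -1805*1/102260 - 204*(-1/442699) = -361/20452 + 204/442699 = -155642131/9054079948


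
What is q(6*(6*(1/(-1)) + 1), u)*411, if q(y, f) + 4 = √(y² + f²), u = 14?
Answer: -1644 + 822*√274 ≈ 11963.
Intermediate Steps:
q(y, f) = -4 + √(f² + y²) (q(y, f) = -4 + √(y² + f²) = -4 + √(f² + y²))
q(6*(6*(1/(-1)) + 1), u)*411 = (-4 + √(14² + (6*(6*(1/(-1)) + 1))²))*411 = (-4 + √(196 + (6*(6*(1*(-1)) + 1))²))*411 = (-4 + √(196 + (6*(6*(-1) + 1))²))*411 = (-4 + √(196 + (6*(-6 + 1))²))*411 = (-4 + √(196 + (6*(-5))²))*411 = (-4 + √(196 + (-30)²))*411 = (-4 + √(196 + 900))*411 = (-4 + √1096)*411 = (-4 + 2*√274)*411 = -1644 + 822*√274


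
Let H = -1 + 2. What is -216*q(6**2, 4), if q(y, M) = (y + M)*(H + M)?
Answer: -43200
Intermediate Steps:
H = 1
q(y, M) = (1 + M)*(M + y) (q(y, M) = (y + M)*(1 + M) = (M + y)*(1 + M) = (1 + M)*(M + y))
-216*q(6**2, 4) = -216*(4 + 6**2 + 4**2 + 4*6**2) = -216*(4 + 36 + 16 + 4*36) = -216*(4 + 36 + 16 + 144) = -216*200 = -43200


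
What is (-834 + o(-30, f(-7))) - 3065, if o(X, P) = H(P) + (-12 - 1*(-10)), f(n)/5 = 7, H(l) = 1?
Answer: -3900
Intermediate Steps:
f(n) = 35 (f(n) = 5*7 = 35)
o(X, P) = -1 (o(X, P) = 1 + (-12 - 1*(-10)) = 1 + (-12 + 10) = 1 - 2 = -1)
(-834 + o(-30, f(-7))) - 3065 = (-834 - 1) - 3065 = -835 - 3065 = -3900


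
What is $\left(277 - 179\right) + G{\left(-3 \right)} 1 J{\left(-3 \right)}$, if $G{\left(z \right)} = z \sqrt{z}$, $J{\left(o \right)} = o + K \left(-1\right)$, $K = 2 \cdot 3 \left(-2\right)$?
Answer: $98 - 27 i \sqrt{3} \approx 98.0 - 46.765 i$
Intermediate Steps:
$K = -12$ ($K = 6 \left(-2\right) = -12$)
$J{\left(o \right)} = 12 + o$ ($J{\left(o \right)} = o - -12 = o + 12 = 12 + o$)
$G{\left(z \right)} = z^{\frac{3}{2}}$
$\left(277 - 179\right) + G{\left(-3 \right)} 1 J{\left(-3 \right)} = \left(277 - 179\right) + \left(-3\right)^{\frac{3}{2}} \cdot 1 \left(12 - 3\right) = 98 + - 3 i \sqrt{3} \cdot 1 \cdot 9 = 98 + - 3 i \sqrt{3} \cdot 9 = 98 - 27 i \sqrt{3}$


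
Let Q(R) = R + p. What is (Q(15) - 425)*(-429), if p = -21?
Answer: 184899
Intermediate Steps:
Q(R) = -21 + R (Q(R) = R - 21 = -21 + R)
(Q(15) - 425)*(-429) = ((-21 + 15) - 425)*(-429) = (-6 - 425)*(-429) = -431*(-429) = 184899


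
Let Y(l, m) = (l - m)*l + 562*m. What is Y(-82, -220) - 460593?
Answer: -595549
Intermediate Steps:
Y(l, m) = 562*m + l*(l - m) (Y(l, m) = l*(l - m) + 562*m = 562*m + l*(l - m))
Y(-82, -220) - 460593 = ((-82)**2 + 562*(-220) - 1*(-82)*(-220)) - 460593 = (6724 - 123640 - 18040) - 460593 = -134956 - 460593 = -595549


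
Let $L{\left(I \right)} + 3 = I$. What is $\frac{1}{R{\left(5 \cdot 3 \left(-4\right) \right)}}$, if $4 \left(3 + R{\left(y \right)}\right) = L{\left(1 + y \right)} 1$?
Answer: $- \frac{2}{37} \approx -0.054054$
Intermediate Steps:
$L{\left(I \right)} = -3 + I$
$R{\left(y \right)} = - \frac{7}{2} + \frac{y}{4}$ ($R{\left(y \right)} = -3 + \frac{\left(-3 + \left(1 + y\right)\right) 1}{4} = -3 + \frac{\left(-2 + y\right) 1}{4} = -3 + \frac{-2 + y}{4} = -3 + \left(- \frac{1}{2} + \frac{y}{4}\right) = - \frac{7}{2} + \frac{y}{4}$)
$\frac{1}{R{\left(5 \cdot 3 \left(-4\right) \right)}} = \frac{1}{- \frac{7}{2} + \frac{5 \cdot 3 \left(-4\right)}{4}} = \frac{1}{- \frac{7}{2} + \frac{15 \left(-4\right)}{4}} = \frac{1}{- \frac{7}{2} + \frac{1}{4} \left(-60\right)} = \frac{1}{- \frac{7}{2} - 15} = \frac{1}{- \frac{37}{2}} = - \frac{2}{37}$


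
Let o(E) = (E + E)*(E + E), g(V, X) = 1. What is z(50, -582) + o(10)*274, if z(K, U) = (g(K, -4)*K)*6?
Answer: 109900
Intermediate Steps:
o(E) = 4*E**2 (o(E) = (2*E)*(2*E) = 4*E**2)
z(K, U) = 6*K (z(K, U) = (1*K)*6 = K*6 = 6*K)
z(50, -582) + o(10)*274 = 6*50 + (4*10**2)*274 = 300 + (4*100)*274 = 300 + 400*274 = 300 + 109600 = 109900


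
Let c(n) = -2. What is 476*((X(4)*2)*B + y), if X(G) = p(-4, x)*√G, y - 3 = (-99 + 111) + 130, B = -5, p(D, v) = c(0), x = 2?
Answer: 88060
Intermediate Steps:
p(D, v) = -2
y = 145 (y = 3 + ((-99 + 111) + 130) = 3 + (12 + 130) = 3 + 142 = 145)
X(G) = -2*√G
476*((X(4)*2)*B + y) = 476*((-2*√4*2)*(-5) + 145) = 476*((-2*2*2)*(-5) + 145) = 476*(-4*2*(-5) + 145) = 476*(-8*(-5) + 145) = 476*(40 + 145) = 476*185 = 88060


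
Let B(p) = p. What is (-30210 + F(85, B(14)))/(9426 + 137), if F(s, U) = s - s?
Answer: -30210/9563 ≈ -3.1590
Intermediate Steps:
F(s, U) = 0
(-30210 + F(85, B(14)))/(9426 + 137) = (-30210 + 0)/(9426 + 137) = -30210/9563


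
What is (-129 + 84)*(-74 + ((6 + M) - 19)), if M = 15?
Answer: 3240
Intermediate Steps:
(-129 + 84)*(-74 + ((6 + M) - 19)) = (-129 + 84)*(-74 + ((6 + 15) - 19)) = -45*(-74 + (21 - 19)) = -45*(-74 + 2) = -45*(-72) = 3240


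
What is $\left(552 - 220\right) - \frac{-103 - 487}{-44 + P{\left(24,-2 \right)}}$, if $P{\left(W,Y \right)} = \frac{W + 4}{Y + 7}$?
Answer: $\frac{30397}{96} \approx 316.64$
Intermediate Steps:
$P{\left(W,Y \right)} = \frac{4 + W}{7 + Y}$
$\left(552 - 220\right) - \frac{-103 - 487}{-44 + P{\left(24,-2 \right)}} = \left(552 - 220\right) - \frac{-103 - 487}{-44 + \frac{4 + 24}{7 - 2}} = \left(552 - 220\right) - - \frac{590}{-44 + \frac{1}{5} \cdot 28} = 332 - - \frac{590}{-44 + \frac{1}{5} \cdot 28} = 332 - - \frac{590}{-44 + \frac{28}{5}} = 332 - - \frac{590}{- \frac{192}{5}} = 332 - \left(-590\right) \left(- \frac{5}{192}\right) = 332 - \frac{1475}{96} = \frac{30397}{96}$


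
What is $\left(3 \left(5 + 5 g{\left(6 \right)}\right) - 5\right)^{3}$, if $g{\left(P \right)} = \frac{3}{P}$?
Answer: $\frac{42875}{8} \approx 5359.4$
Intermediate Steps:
$\left(3 \left(5 + 5 g{\left(6 \right)}\right) - 5\right)^{3} = \left(3 \left(5 + 5 \cdot \frac{3}{6}\right) - 5\right)^{3} = \left(3 \left(5 + 5 \cdot 3 \cdot \frac{1}{6}\right) - 5\right)^{3} = \left(3 \left(5 + 5 \cdot \frac{1}{2}\right) - 5\right)^{3} = \left(3 \left(5 + \frac{5}{2}\right) - 5\right)^{3} = \left(3 \cdot \frac{15}{2} - 5\right)^{3} = \left(\frac{45}{2} - 5\right)^{3} = \left(\frac{35}{2}\right)^{3} = \frac{42875}{8}$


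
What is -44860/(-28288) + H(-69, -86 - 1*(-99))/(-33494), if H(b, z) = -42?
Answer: 187966117/118434784 ≈ 1.5871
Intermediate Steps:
-44860/(-28288) + H(-69, -86 - 1*(-99))/(-33494) = -44860/(-28288) - 42/(-33494) = -44860*(-1/28288) - 42*(-1/33494) = 11215/7072 + 21/16747 = 187966117/118434784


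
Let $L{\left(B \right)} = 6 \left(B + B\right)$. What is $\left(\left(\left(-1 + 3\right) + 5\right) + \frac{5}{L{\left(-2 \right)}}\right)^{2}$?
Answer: $\frac{26569}{576} \approx 46.127$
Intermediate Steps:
$L{\left(B \right)} = 12 B$ ($L{\left(B \right)} = 6 \cdot 2 B = 12 B$)
$\left(\left(\left(-1 + 3\right) + 5\right) + \frac{5}{L{\left(-2 \right)}}\right)^{2} = \left(\left(\left(-1 + 3\right) + 5\right) + \frac{5}{12 \left(-2\right)}\right)^{2} = \left(\left(2 + 5\right) + \frac{5}{-24}\right)^{2} = \left(7 + 5 \left(- \frac{1}{24}\right)\right)^{2} = \left(7 - \frac{5}{24}\right)^{2} = \left(\frac{163}{24}\right)^{2} = \frac{26569}{576}$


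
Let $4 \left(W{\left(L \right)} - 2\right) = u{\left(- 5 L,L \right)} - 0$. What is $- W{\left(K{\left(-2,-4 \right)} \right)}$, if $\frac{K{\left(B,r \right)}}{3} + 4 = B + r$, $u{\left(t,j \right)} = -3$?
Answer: $- \frac{5}{4} \approx -1.25$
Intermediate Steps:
$K{\left(B,r \right)} = -12 + 3 B + 3 r$ ($K{\left(B,r \right)} = -12 + 3 \left(B + r\right) = -12 + \left(3 B + 3 r\right) = -12 + 3 B + 3 r$)
$W{\left(L \right)} = \frac{5}{4}$ ($W{\left(L \right)} = 2 + \frac{-3 - 0}{4} = 2 + \frac{-3 + 0}{4} = 2 + \frac{1}{4} \left(-3\right) = 2 - \frac{3}{4} = \frac{5}{4}$)
$- W{\left(K{\left(-2,-4 \right)} \right)} = \left(-1\right) \frac{5}{4} = - \frac{5}{4}$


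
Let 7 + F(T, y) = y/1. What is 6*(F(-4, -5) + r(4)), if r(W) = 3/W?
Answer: -135/2 ≈ -67.500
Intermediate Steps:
F(T, y) = -7 + y (F(T, y) = -7 + y/1 = -7 + y*1 = -7 + y)
6*(F(-4, -5) + r(4)) = 6*((-7 - 5) + 3/4) = 6*(-12 + 3*(¼)) = 6*(-12 + ¾) = 6*(-45/4) = -135/2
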